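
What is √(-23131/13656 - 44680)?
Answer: I*√2083131342354/6828 ≈ 211.38*I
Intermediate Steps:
√(-23131/13656 - 44680) = √(-610173211/13656) = I*√2083131342354/6828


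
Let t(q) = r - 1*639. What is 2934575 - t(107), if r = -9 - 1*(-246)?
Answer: 2934977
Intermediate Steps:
r = 237 (r = -9 + 246 = 237)
t(q) = -402 (t(q) = 237 - 1*639 = 237 - 639 = -402)
2934575 - t(107) = 2934575 - 1*(-402) = 2934575 + 402 = 2934977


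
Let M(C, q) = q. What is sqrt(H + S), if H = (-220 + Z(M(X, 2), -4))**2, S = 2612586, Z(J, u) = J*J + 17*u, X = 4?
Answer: sqrt(2693242) ≈ 1641.1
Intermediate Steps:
Z(J, u) = J**2 + 17*u
H = 80656 (H = (-220 + (2**2 + 17*(-4)))**2 = (-220 + (4 - 68))**2 = (-220 - 64)**2 = (-284)**2 = 80656)
sqrt(H + S) = sqrt(80656 + 2612586) = sqrt(2693242)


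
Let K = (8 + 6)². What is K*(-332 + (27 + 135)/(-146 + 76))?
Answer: -327628/5 ≈ -65526.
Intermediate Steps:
K = 196 (K = 14² = 196)
K*(-332 + (27 + 135)/(-146 + 76)) = 196*(-332 + (27 + 135)/(-146 + 76)) = 196*(-332 + 162/(-70)) = 196*(-332 + 162*(-1/70)) = 196*(-332 - 81/35) = 196*(-11701/35) = -327628/5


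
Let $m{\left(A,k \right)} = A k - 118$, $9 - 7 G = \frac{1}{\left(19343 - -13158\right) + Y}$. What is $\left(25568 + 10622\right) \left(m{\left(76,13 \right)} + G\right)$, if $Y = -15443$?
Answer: $\frac{268934975485}{8529} \approx 3.1532 \cdot 10^{7}$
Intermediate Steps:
$G = \frac{153521}{119406}$ ($G = \frac{9}{7} - \frac{1}{7 \left(\left(19343 - -13158\right) - 15443\right)} = \frac{9}{7} - \frac{1}{7 \left(\left(19343 + 13158\right) - 15443\right)} = \frac{9}{7} - \frac{1}{7 \left(32501 - 15443\right)} = \frac{9}{7} - \frac{1}{7 \cdot 17058} = \frac{9}{7} - \frac{1}{119406} = \frac{153521}{119406} \approx 1.2857$)
$m{\left(A,k \right)} = -118 + A k$
$\left(25568 + 10622\right) \left(m{\left(76,13 \right)} + G\right) = \left(25568 + 10622\right) \left(\left(-118 + 76 \cdot 13\right) + \frac{153521}{119406}\right) = 36190 \left(\left(-118 + 988\right) + \frac{153521}{119406}\right) = 36190 \left(870 + \frac{153521}{119406}\right) = 36190 \cdot \frac{104036741}{119406} = \frac{268934975485}{8529}$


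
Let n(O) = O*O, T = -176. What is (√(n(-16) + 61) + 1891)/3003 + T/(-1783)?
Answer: 3900181/5354349 + √317/3003 ≈ 0.73434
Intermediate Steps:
n(O) = O²
(√(n(-16) + 61) + 1891)/3003 + T/(-1783) = (√((-16)² + 61) + 1891)/3003 - 176/(-1783) = (√(256 + 61) + 1891)*(1/3003) - 176*(-1/1783) = (√317 + 1891)*(1/3003) + 176/1783 = (1891 + √317)*(1/3003) + 176/1783 = (1891/3003 + √317/3003) + 176/1783 = 3900181/5354349 + √317/3003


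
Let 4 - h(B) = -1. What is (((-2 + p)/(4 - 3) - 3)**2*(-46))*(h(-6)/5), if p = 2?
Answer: -414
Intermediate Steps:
h(B) = 5 (h(B) = 4 - 1*(-1) = 4 + 1 = 5)
(((-2 + p)/(4 - 3) - 3)**2*(-46))*(h(-6)/5) = (((-2 + 2)/(4 - 3) - 3)**2*(-46))*(5/5) = ((0/1 - 3)**2*(-46))*(5*(1/5)) = ((0*1 - 3)**2*(-46))*1 = ((0 - 3)**2*(-46))*1 = ((-3)**2*(-46))*1 = (9*(-46))*1 = -414*1 = -414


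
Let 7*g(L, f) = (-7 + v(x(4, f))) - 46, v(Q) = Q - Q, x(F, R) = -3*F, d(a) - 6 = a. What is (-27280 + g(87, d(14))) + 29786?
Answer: 17489/7 ≈ 2498.4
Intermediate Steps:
d(a) = 6 + a
v(Q) = 0
g(L, f) = -53/7 (g(L, f) = ((-7 + 0) - 46)/7 = (-7 - 46)/7 = (1/7)*(-53) = -53/7)
(-27280 + g(87, d(14))) + 29786 = (-27280 - 53/7) + 29786 = -191013/7 + 29786 = 17489/7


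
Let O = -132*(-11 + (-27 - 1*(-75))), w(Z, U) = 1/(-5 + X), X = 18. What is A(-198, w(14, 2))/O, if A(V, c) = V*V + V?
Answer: -591/74 ≈ -7.9865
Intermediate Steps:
w(Z, U) = 1/13 (w(Z, U) = 1/(-5 + 18) = 1/13)
A(V, c) = V + V² (A(V, c) = V² + V = V + V²)
O = -4884 (O = -132*(-11 + (-27 + 75)) = -132*(-11 + 48) = -132*37 = -4884)
A(-198, w(14, 2))/O = -198*(1 - 198)/(-4884) = -198*(-197)*(-1/4884) = 39006*(-1/4884) = -591/74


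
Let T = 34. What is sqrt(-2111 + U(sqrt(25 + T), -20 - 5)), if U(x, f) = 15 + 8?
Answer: 6*I*sqrt(58) ≈ 45.695*I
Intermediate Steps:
U(x, f) = 23
sqrt(-2111 + U(sqrt(25 + T), -20 - 5)) = sqrt(-2111 + 23) = sqrt(-2088) = 6*I*sqrt(58)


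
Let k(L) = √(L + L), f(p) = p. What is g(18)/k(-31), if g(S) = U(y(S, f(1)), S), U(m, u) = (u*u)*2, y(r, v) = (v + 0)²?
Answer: -324*I*√62/31 ≈ -82.296*I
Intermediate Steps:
y(r, v) = v²
k(L) = √2*√L (k(L) = √(2*L) = √2*√L)
U(m, u) = 2*u² (U(m, u) = u²*2 = 2*u²)
g(S) = 2*S²
g(18)/k(-31) = (2*18²)/((√2*√(-31))) = (2*324)/((√2*(I*√31))) = 648/((I*√62)) = 648*(-I*√62/62) = -324*I*√62/31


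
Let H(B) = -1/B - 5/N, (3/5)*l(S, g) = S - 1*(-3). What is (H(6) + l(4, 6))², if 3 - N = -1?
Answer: 1681/16 ≈ 105.06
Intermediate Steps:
N = 4 (N = 3 - 1*(-1) = 3 + 1 = 4)
l(S, g) = 5 + 5*S/3 (l(S, g) = 5*(S - 1*(-3))/3 = 5*(S + 3)/3 = 5*(3 + S)/3 = 5 + 5*S/3)
H(B) = -5/4 - 1/B (H(B) = -1/B - 5/4 = -5/4 - 1/B)
(H(6) + l(4, 6))² = ((-5/4 - 1/6) + (5 + (5/3)*4))² = ((-5/4 - 1*⅙) + (5 + 20/3))² = ((-5/4 - ⅙) + 35/3)² = (-17/12 + 35/3)² = (41/4)² = 1681/16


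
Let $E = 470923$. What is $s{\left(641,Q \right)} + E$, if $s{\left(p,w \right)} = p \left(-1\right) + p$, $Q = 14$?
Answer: $470923$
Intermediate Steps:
$s{\left(p,w \right)} = 0$ ($s{\left(p,w \right)} = - p + p = 0$)
$s{\left(641,Q \right)} + E = 0 + 470923 = 470923$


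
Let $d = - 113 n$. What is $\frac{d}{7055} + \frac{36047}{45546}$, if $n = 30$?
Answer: $\frac{19982129}{64265406} \approx 0.31093$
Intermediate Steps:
$d = -3390$ ($d = \left(-113\right) 30 = -3390$)
$\frac{d}{7055} + \frac{36047}{45546} = - \frac{3390}{7055} + \frac{36047}{45546} = \left(-3390\right) \frac{1}{7055} + 36047 \cdot \frac{1}{45546} = - \frac{678}{1411} + \frac{36047}{45546} = \frac{19982129}{64265406}$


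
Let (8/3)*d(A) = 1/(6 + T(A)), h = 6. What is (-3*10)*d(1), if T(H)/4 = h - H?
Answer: -45/104 ≈ -0.43269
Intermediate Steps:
T(H) = 24 - 4*H (T(H) = 4*(6 - H) = 24 - 4*H)
d(A) = 3/(8*(30 - 4*A)) (d(A) = 3/(8*(6 + (24 - 4*A))) = 3/(8*(30 - 4*A)))
(-3*10)*d(1) = (-3*10)*(-3/(-240 + 32*1)) = -(-90)/(-240 + 32) = -(-90)/(-208) = -(-90)*(-1)/208 = -30*3/208 = -45/104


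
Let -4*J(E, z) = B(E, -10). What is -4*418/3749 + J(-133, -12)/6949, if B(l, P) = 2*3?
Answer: -23248703/52103602 ≈ -0.44620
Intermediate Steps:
B(l, P) = 6
J(E, z) = -3/2 (J(E, z) = -1/4*6 = -3/2)
-4*418/3749 + J(-133, -12)/6949 = -4*418/3749 - 3/2/6949 = -1672*1/3749 - 3/2*1/6949 = -1672/3749 - 3/13898 = -23248703/52103602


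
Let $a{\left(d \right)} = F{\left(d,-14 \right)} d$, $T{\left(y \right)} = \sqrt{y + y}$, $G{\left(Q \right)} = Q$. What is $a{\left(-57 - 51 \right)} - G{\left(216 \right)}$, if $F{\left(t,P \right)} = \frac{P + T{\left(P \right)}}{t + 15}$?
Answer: $- \frac{7200}{31} + \frac{72 i \sqrt{7}}{31} \approx -232.26 + 6.145 i$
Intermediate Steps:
$T{\left(y \right)} = \sqrt{2} \sqrt{y}$ ($T{\left(y \right)} = \sqrt{2 y} = \sqrt{2} \sqrt{y}$)
$F{\left(t,P \right)} = \frac{P + \sqrt{2} \sqrt{P}}{15 + t}$ ($F{\left(t,P \right)} = \frac{P + \sqrt{2} \sqrt{P}}{t + 15} = \frac{P + \sqrt{2} \sqrt{P}}{15 + t}$)
$a{\left(d \right)} = \frac{d \left(-14 + 2 i \sqrt{7}\right)}{15 + d}$ ($a{\left(d \right)} = \frac{-14 + \sqrt{2} \sqrt{-14}}{15 + d} d = \frac{-14 + \sqrt{2} i \sqrt{14}}{15 + d} d = \frac{-14 + 2 i \sqrt{7}}{15 + d} d = \frac{d \left(-14 + 2 i \sqrt{7}\right)}{15 + d}$)
$a{\left(-57 - 51 \right)} - G{\left(216 \right)} = \frac{2 \left(-57 - 51\right) \left(-7 + i \sqrt{7}\right)}{15 - 108} - 216 = 2 \left(-108\right) \frac{1}{15 - 108} \left(-7 + i \sqrt{7}\right) - 216 = 2 \left(-108\right) \frac{1}{-93} \left(-7 + i \sqrt{7}\right) - 216 = 2 \left(-108\right) \left(- \frac{1}{93}\right) \left(-7 + i \sqrt{7}\right) - 216 = \left(- \frac{504}{31} + \frac{72 i \sqrt{7}}{31}\right) - 216 = - \frac{7200}{31} + \frac{72 i \sqrt{7}}{31}$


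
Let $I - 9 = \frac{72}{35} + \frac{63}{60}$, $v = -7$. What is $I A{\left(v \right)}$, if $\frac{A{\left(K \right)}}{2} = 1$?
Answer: $\frac{339}{14} \approx 24.214$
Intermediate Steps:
$A{\left(K \right)} = 2$ ($A{\left(K \right)} = 2 \cdot 1 = 2$)
$I = \frac{339}{28}$ ($I = 9 + \left(\frac{72}{35} + \frac{63}{60}\right) = 9 + \left(72 \cdot \frac{1}{35} + 63 \cdot \frac{1}{60}\right) = 9 + \left(\frac{72}{35} + \frac{21}{20}\right) = 9 + \frac{87}{28} = \frac{339}{28} \approx 12.107$)
$I A{\left(v \right)} = \frac{339}{28} \cdot 2 = \frac{339}{14}$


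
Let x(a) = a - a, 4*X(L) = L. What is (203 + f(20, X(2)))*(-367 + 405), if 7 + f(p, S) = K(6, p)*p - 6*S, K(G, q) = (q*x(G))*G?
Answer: 7334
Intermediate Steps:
X(L) = L/4
x(a) = 0
K(G, q) = 0 (K(G, q) = (q*0)*G = 0*G = 0)
f(p, S) = -7 - 6*S (f(p, S) = -7 + (0*p - 6*S) = -7 + (0 - 6*S) = -7 - 6*S)
(203 + f(20, X(2)))*(-367 + 405) = (203 + (-7 - 3*2/2))*(-367 + 405) = (203 + (-7 - 6*½))*38 = (203 + (-7 - 3))*38 = (203 - 10)*38 = 193*38 = 7334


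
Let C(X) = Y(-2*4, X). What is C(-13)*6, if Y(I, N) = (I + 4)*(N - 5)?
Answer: 432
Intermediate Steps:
Y(I, N) = (-5 + N)*(4 + I) (Y(I, N) = (4 + I)*(-5 + N) = (-5 + N)*(4 + I))
C(X) = 20 - 4*X (C(X) = -20 - (-10)*4 + 4*X + (-2*4)*X = -20 - 5*(-8) + 4*X - 8*X = -20 + 40 + 4*X - 8*X = 20 - 4*X)
C(-13)*6 = (20 - 4*(-13))*6 = (20 + 52)*6 = 72*6 = 432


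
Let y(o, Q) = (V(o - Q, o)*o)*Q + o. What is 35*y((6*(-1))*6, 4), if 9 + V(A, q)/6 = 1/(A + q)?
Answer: 5154660/19 ≈ 2.7130e+5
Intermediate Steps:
V(A, q) = -54 + 6/(A + q)
y(o, Q) = o + 6*Q*o*(1 - 18*o + 9*Q)/(-Q + 2*o) (y(o, Q) = ((6*(1 - 9*(o - Q) - 9*o)/((o - Q) + o))*o)*Q + o = ((6*(1 + (-9*o + 9*Q) - 9*o)/(-Q + 2*o))*o)*Q + o = ((6*(1 - 18*o + 9*Q)/(-Q + 2*o))*o)*Q + o = (6*o*(1 - 18*o + 9*Q)/(-Q + 2*o))*Q + o = 6*Q*o*(1 - 18*o + 9*Q)/(-Q + 2*o) + o = o + 6*Q*o*(1 - 18*o + 9*Q)/(-Q + 2*o))
35*y((6*(-1))*6, 4) = 35*(((6*(-1))*6)*(2*((6*(-1))*6) + 5*4 + 54*4² - 108*4*(6*(-1))*6)/(-1*4 + 2*((6*(-1))*6))) = 35*((-6*6)*(2*(-6*6) + 20 + 54*16 - 108*4*(-6*6))/(-4 + 2*(-6*6))) = 35*(-36*(2*(-36) + 20 + 864 - 108*4*(-36))/(-4 + 2*(-36))) = 35*(-36*(-72 + 20 + 864 + 15552)/(-4 - 72)) = 35*(-36*16364/(-76)) = 35*(-36*(-1/76)*16364) = 35*(147276/19) = 5154660/19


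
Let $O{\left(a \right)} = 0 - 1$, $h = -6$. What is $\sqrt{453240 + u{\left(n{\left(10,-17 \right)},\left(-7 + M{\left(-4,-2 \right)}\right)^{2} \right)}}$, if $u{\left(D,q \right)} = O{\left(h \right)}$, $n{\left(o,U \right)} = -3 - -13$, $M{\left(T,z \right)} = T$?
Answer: $\sqrt{453239} \approx 673.23$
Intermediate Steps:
$O{\left(a \right)} = -1$
$n{\left(o,U \right)} = 10$ ($n{\left(o,U \right)} = -3 + 13 = 10$)
$u{\left(D,q \right)} = -1$
$\sqrt{453240 + u{\left(n{\left(10,-17 \right)},\left(-7 + M{\left(-4,-2 \right)}\right)^{2} \right)}} = \sqrt{453240 - 1} = \sqrt{453239}$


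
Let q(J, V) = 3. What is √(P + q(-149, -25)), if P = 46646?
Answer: √46649 ≈ 215.98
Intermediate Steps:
√(P + q(-149, -25)) = √(46646 + 3) = √46649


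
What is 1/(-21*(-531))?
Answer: 1/11151 ≈ 8.9678e-5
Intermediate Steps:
1/(-21*(-531)) = 1/11151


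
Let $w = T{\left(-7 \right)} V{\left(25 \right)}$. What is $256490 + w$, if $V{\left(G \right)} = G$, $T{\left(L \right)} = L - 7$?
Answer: $256140$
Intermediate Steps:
$T{\left(L \right)} = -7 + L$
$w = -350$ ($w = \left(-7 - 7\right) 25 = \left(-14\right) 25 = -350$)
$256490 + w = 256490 - 350 = 256140$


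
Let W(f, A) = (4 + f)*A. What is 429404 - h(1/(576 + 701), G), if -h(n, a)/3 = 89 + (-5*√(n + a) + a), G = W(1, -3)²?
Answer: 430346 - 15*√366915302/1277 ≈ 4.3012e+5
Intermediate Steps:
W(f, A) = A*(4 + f)
G = 225 (G = (-3*(4 + 1))² = (-3*5)² = (-15)² = 225)
h(n, a) = -267 - 3*a + 15*√(a + n) (h(n, a) = -3*(89 + (-5*√(n + a) + a)) = -3*(89 + (-5*√(a + n) + a)) = -3*(89 + (a - 5*√(a + n))) = -3*(89 + a - 5*√(a + n)) = -267 - 3*a + 15*√(a + n))
429404 - h(1/(576 + 701), G) = 429404 - (-267 - 3*225 + 15*√(225 + 1/(576 + 701))) = 429404 - (-267 - 675 + 15*√(225 + 1/1277)) = 429404 - (-267 - 675 + 15*√(287326/1277)) = 429404 - (-267 - 675 + 15*(√366915302/1277)) = 429404 - (-267 - 675 + 15*√366915302/1277) = 429404 - (-942 + 15*√366915302/1277) = 429404 + (942 - 15*√366915302/1277) = 430346 - 15*√366915302/1277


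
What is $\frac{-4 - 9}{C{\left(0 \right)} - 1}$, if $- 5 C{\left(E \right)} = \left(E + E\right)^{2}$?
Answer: $13$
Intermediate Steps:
$C{\left(E \right)} = - \frac{4 E^{2}}{5}$ ($C{\left(E \right)} = - \frac{\left(E + E\right)^{2}}{5} = - \frac{\left(2 E\right)^{2}}{5} = - \frac{4 E^{2}}{5}$)
$\frac{-4 - 9}{C{\left(0 \right)} - 1} = \frac{-4 - 9}{- \frac{4 \cdot 0^{2}}{5} - 1} = - \frac{13}{\left(- \frac{4}{5}\right) 0 - 1} = - \frac{13}{0 - 1} = - \frac{13}{-1} = \left(-13\right) \left(-1\right) = 13$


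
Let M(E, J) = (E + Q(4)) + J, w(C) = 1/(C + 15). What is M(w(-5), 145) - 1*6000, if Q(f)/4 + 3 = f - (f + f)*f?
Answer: -59789/10 ≈ -5978.9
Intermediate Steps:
Q(f) = -12 - 8*f² + 4*f (Q(f) = -12 + 4*(f - (f + f)*f) = -12 + 4*(f - 2*f*f) = -12 + 4*(f - 2*f²) = -12 + (-8*f² + 4*f) = -12 - 8*f² + 4*f)
w(C) = 1/(15 + C)
M(E, J) = -124 + E + J (M(E, J) = (E + (-12 - 8*4² + 4*4)) + J = (E + (-12 - 8*16 + 16)) + J = (E + (-12 - 128 + 16)) + J = (E - 124) + J = (-124 + E) + J = -124 + E + J)
M(w(-5), 145) - 1*6000 = (-124 + 1/(15 - 5) + 145) - 1*6000 = (-124 + 1/10 + 145) - 6000 = (-124 + ⅒ + 145) - 6000 = 211/10 - 6000 = -59789/10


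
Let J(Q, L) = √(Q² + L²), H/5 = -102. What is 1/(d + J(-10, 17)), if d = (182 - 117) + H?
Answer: -445/197636 - √389/197636 ≈ -0.0023514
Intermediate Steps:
H = -510 (H = 5*(-102) = -510)
d = -445 (d = (182 - 117) - 510 = 65 - 510 = -445)
J(Q, L) = √(L² + Q²)
1/(d + J(-10, 17)) = 1/(-445 + √(17² + (-10)²)) = 1/(-445 + √(289 + 100)) = 1/(-445 + √389)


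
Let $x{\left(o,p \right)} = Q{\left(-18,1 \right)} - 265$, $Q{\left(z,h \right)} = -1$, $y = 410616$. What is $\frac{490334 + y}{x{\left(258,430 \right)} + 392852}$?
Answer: $\frac{450475}{196293} \approx 2.2949$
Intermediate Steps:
$x{\left(o,p \right)} = -266$ ($x{\left(o,p \right)} = -1 - 265 = -266$)
$\frac{490334 + y}{x{\left(258,430 \right)} + 392852} = \frac{490334 + 410616}{-266 + 392852} = \frac{900950}{392586} = 900950 \cdot \frac{1}{392586} = \frac{450475}{196293}$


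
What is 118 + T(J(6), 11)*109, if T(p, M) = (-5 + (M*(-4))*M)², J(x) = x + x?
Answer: 26064307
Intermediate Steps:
J(x) = 2*x
T(p, M) = (-5 - 4*M²)² (T(p, M) = (-5 + (-4*M)*M)² = (-5 - 4*M²)²)
118 + T(J(6), 11)*109 = 118 + (5 + 4*11²)²*109 = 118 + (5 + 4*121)²*109 = 118 + (5 + 484)²*109 = 118 + 489²*109 = 118 + 239121*109 = 118 + 26064189 = 26064307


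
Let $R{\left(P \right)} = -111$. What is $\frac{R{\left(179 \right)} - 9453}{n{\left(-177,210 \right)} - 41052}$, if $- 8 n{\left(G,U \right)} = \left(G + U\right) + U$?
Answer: $\frac{25504}{109553} \approx 0.2328$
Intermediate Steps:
$n{\left(G,U \right)} = - \frac{U}{4} - \frac{G}{8}$ ($n{\left(G,U \right)} = - \frac{\left(G + U\right) + U}{8} = - \frac{G + 2 U}{8} = - \frac{U}{4} - \frac{G}{8}$)
$\frac{R{\left(179 \right)} - 9453}{n{\left(-177,210 \right)} - 41052} = \frac{-111 - 9453}{\left(\left(- \frac{1}{4}\right) 210 - - \frac{177}{8}\right) - 41052} = - \frac{9564}{\left(- \frac{105}{2} + \frac{177}{8}\right) - 41052} = - \frac{9564}{- \frac{243}{8} - 41052} = - \frac{9564}{- \frac{328659}{8}} = \left(-9564\right) \left(- \frac{8}{328659}\right) = \frac{25504}{109553}$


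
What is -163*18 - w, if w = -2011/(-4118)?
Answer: -12084223/4118 ≈ -2934.5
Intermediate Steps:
w = 2011/4118 (w = -2011*(-1/4118) = 2011/4118 ≈ 0.48834)
-163*18 - w = -163*18 - 1*2011/4118 = -2934 - 2011/4118 = -12084223/4118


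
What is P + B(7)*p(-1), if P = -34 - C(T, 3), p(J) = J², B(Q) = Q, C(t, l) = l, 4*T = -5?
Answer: -30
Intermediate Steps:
T = -5/4 (T = (¼)*(-5) = -5/4 ≈ -1.2500)
P = -37 (P = -34 - 1*3 = -34 - 3 = -37)
P + B(7)*p(-1) = -37 + 7*(-1)² = -37 + 7*1 = -37 + 7 = -30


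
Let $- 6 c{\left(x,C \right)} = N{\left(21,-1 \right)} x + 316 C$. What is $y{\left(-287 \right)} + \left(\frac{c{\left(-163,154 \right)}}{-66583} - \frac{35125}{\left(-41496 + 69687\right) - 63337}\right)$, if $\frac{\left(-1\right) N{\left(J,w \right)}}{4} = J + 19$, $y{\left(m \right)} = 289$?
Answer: $\frac{2037219004243}{7020378354} \approx 290.19$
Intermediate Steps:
$N{\left(J,w \right)} = -76 - 4 J$ ($N{\left(J,w \right)} = - 4 \left(J + 19\right) = - 4 \left(19 + J\right) = -76 - 4 J$)
$c{\left(x,C \right)} = - \frac{158 C}{3} + \frac{80 x}{3}$ ($c{\left(x,C \right)} = - \frac{\left(-76 - 84\right) x + 316 C}{6} = - \frac{- 160 x + 316 C}{6} = - \frac{158 C}{3} + \frac{80 x}{3}$)
$y{\left(-287 \right)} + \left(\frac{c{\left(-163,154 \right)}}{-66583} - \frac{35125}{\left(-41496 + 69687\right) - 63337}\right) = 289 - \left(\frac{35125}{\left(-41496 + 69687\right) - 63337} - \frac{\left(- \frac{158}{3}\right) 154 + \frac{80}{3} \left(-163\right)}{-66583}\right) = 289 - \left(\frac{35125}{28191 - 63337} - \left(- \frac{24332}{3} - \frac{13040}{3}\right) \left(- \frac{1}{66583}\right)\right) = 289 - \left(- \frac{37372}{199749} + \frac{35125}{-35146}\right) = 289 + \left(\frac{37372}{199749} - - \frac{35125}{35146}\right) = 289 + \left(\frac{37372}{199749} + \frac{35125}{35146}\right) = 289 + \frac{8329659937}{7020378354} = \frac{2037219004243}{7020378354}$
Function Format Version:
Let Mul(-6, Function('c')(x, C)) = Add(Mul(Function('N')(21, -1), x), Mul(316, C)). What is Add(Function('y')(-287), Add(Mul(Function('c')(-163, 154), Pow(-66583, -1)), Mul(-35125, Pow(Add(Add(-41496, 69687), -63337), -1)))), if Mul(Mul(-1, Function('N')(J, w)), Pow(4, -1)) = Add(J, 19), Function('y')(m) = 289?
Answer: Rational(2037219004243, 7020378354) ≈ 290.19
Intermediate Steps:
Function('N')(J, w) = Add(-76, Mul(-4, J)) (Function('N')(J, w) = Mul(-4, Add(J, 19)) = Mul(-4, Add(19, J)) = Add(-76, Mul(-4, J)))
Function('c')(x, C) = Add(Mul(Rational(-158, 3), C), Mul(Rational(80, 3), x)) (Function('c')(x, C) = Mul(Rational(-1, 6), Add(Mul(Add(-76, Mul(-4, 21)), x), Mul(316, C))) = Mul(Rational(-1, 6), Add(Mul(Add(-76, -84), x), Mul(316, C))) = Mul(Rational(-1, 6), Add(Mul(-160, x), Mul(316, C))) = Add(Mul(Rational(-158, 3), C), Mul(Rational(80, 3), x)))
Add(Function('y')(-287), Add(Mul(Function('c')(-163, 154), Pow(-66583, -1)), Mul(-35125, Pow(Add(Add(-41496, 69687), -63337), -1)))) = Add(289, Add(Mul(Add(Mul(Rational(-158, 3), 154), Mul(Rational(80, 3), -163)), Pow(-66583, -1)), Mul(-35125, Pow(Add(Add(-41496, 69687), -63337), -1)))) = Add(289, Add(Mul(Add(Rational(-24332, 3), Rational(-13040, 3)), Rational(-1, 66583)), Mul(-35125, Pow(Add(28191, -63337), -1)))) = Add(289, Add(Mul(Rational(-37372, 3), Rational(-1, 66583)), Mul(-35125, Pow(-35146, -1)))) = Add(289, Add(Rational(37372, 199749), Mul(-35125, Rational(-1, 35146)))) = Add(289, Add(Rational(37372, 199749), Rational(35125, 35146))) = Add(289, Rational(8329659937, 7020378354)) = Rational(2037219004243, 7020378354)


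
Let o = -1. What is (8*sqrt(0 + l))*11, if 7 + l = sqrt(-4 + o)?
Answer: 88*sqrt(-7 + I*sqrt(5)) ≈ 36.732 + 235.71*I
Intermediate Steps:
l = -7 + I*sqrt(5) (l = -7 + sqrt(-4 - 1) = -7 + sqrt(-5) = -7 + I*sqrt(5) ≈ -7.0 + 2.2361*I)
(8*sqrt(0 + l))*11 = (8*sqrt(0 + (-7 + I*sqrt(5))))*11 = (8*sqrt(-7 + I*sqrt(5)))*11 = 88*sqrt(-7 + I*sqrt(5))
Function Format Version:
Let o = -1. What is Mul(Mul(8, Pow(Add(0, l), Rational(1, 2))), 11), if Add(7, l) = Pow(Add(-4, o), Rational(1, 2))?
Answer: Mul(88, Pow(Add(-7, Mul(I, Pow(5, Rational(1, 2)))), Rational(1, 2))) ≈ Add(36.732, Mul(235.71, I))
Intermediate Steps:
l = Add(-7, Mul(I, Pow(5, Rational(1, 2)))) (l = Add(-7, Pow(Add(-4, -1), Rational(1, 2))) = Add(-7, Pow(-5, Rational(1, 2))) = Add(-7, Mul(I, Pow(5, Rational(1, 2)))) ≈ Add(-7.0000, Mul(2.2361, I)))
Mul(Mul(8, Pow(Add(0, l), Rational(1, 2))), 11) = Mul(Mul(8, Pow(Add(0, Add(-7, Mul(I, Pow(5, Rational(1, 2))))), Rational(1, 2))), 11) = Mul(Mul(8, Pow(Add(-7, Mul(I, Pow(5, Rational(1, 2)))), Rational(1, 2))), 11) = Mul(88, Pow(Add(-7, Mul(I, Pow(5, Rational(1, 2)))), Rational(1, 2)))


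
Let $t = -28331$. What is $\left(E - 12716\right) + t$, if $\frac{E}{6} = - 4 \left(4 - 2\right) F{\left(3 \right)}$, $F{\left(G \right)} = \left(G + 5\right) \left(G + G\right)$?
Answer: $-43351$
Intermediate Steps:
$F{\left(G \right)} = 2 G \left(5 + G\right)$ ($F{\left(G \right)} = \left(5 + G\right) 2 G = 2 G \left(5 + G\right)$)
$E = -2304$ ($E = 6 - 4 \left(4 - 2\right) 2 \cdot 3 \left(5 + 3\right) = 6 \left(-4\right) 2 \cdot 2 \cdot 3 \cdot 8 = 6 \left(\left(-8\right) 48\right) = 6 \left(-384\right) = -2304$)
$\left(E - 12716\right) + t = \left(-2304 - 12716\right) - 28331 = -15020 - 28331 = -43351$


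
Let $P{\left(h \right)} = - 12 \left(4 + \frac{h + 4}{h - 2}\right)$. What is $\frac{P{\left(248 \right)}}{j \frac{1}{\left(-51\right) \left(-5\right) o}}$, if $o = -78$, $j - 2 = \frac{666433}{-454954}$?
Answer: $\frac{4473842933664}{1996495} \approx 2.2408 \cdot 10^{6}$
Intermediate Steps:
$j = \frac{243475}{454954}$ ($j = 2 + \frac{666433}{-454954} = 2 + 666433 \left(- \frac{1}{454954}\right) = 2 - \frac{666433}{454954} = \frac{243475}{454954} \approx 0.53516$)
$P{\left(h \right)} = -48 - \frac{12 \left(4 + h\right)}{-2 + h}$ ($P{\left(h \right)} = - 12 \left(4 + \frac{4 + h}{-2 + h}\right) = -48 - \frac{12 \left(4 + h\right)}{-2 + h}$)
$\frac{P{\left(248 \right)}}{j \frac{1}{\left(-51\right) \left(-5\right) o}} = \frac{12 \frac{1}{-2 + 248} \left(4 - 1240\right)}{\frac{243475}{454954} \frac{1}{\left(-51\right) \left(-5\right) \left(-78\right)}} = \frac{12 \cdot \frac{1}{246} \left(4 - 1240\right)}{\frac{243475}{454954} \frac{1}{255 \left(-78\right)}} = \frac{12 \cdot \frac{1}{246} \left(-1236\right)}{\frac{243475}{454954} \frac{1}{-19890}} = - \frac{2472}{41 \cdot \frac{243475}{454954} \left(- \frac{1}{19890}\right)} = - \frac{2472}{41 \left(- \frac{48695}{1809807012}\right)} = \left(- \frac{2472}{41}\right) \left(- \frac{1809807012}{48695}\right) = \frac{4473842933664}{1996495}$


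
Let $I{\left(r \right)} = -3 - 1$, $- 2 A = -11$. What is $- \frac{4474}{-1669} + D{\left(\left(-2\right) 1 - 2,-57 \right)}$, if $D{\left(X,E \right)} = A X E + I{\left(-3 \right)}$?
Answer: $\frac{2090724}{1669} \approx 1252.7$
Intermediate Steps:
$A = \frac{11}{2}$ ($A = \left(- \frac{1}{2}\right) \left(-11\right) = \frac{11}{2} \approx 5.5$)
$I{\left(r \right)} = -4$
$D{\left(X,E \right)} = -4 + \frac{11 E X}{2}$ ($D{\left(X,E \right)} = \frac{11 X}{2} E - 4 = \frac{11 E X}{2} - 4 = -4 + \frac{11 E X}{2}$)
$- \frac{4474}{-1669} + D{\left(\left(-2\right) 1 - 2,-57 \right)} = - \frac{4474}{-1669} - \left(4 + \frac{627 \left(\left(-2\right) 1 - 2\right)}{2}\right) = \left(-4474\right) \left(- \frac{1}{1669}\right) - \left(4 + \frac{627 \left(-2 - 2\right)}{2}\right) = \frac{4474}{1669} - \left(4 + \frac{627}{2} \left(-4\right)\right) = \frac{4474}{1669} + \left(-4 + 1254\right) = \frac{4474}{1669} + 1250 = \frac{2090724}{1669}$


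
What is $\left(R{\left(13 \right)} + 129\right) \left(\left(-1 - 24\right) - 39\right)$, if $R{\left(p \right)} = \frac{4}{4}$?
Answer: $-8320$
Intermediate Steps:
$R{\left(p \right)} = 1$ ($R{\left(p \right)} = 4 \cdot \frac{1}{4} = 1$)
$\left(R{\left(13 \right)} + 129\right) \left(\left(-1 - 24\right) - 39\right) = \left(1 + 129\right) \left(\left(-1 - 24\right) - 39\right) = 130 \left(-25 - 39\right) = 130 \left(-64\right) = -8320$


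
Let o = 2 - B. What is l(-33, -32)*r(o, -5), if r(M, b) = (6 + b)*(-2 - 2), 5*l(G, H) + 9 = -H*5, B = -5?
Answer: -604/5 ≈ -120.80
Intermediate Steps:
l(G, H) = -9/5 - H (l(G, H) = -9/5 + (-H*5)/5 = -9/5 + (-5*H)/5 = -9/5 - H)
o = 7 (o = 2 - 1*(-5) = 2 + 5 = 7)
r(M, b) = -24 - 4*b (r(M, b) = (6 + b)*(-4) = -24 - 4*b)
l(-33, -32)*r(o, -5) = (-9/5 - 1*(-32))*(-24 - 4*(-5)) = (-9/5 + 32)*(-24 + 20) = (151/5)*(-4) = -604/5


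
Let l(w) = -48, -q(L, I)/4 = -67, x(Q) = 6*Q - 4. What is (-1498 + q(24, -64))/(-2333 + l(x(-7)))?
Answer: 1230/2381 ≈ 0.51659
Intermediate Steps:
x(Q) = -4 + 6*Q
q(L, I) = 268 (q(L, I) = -4*(-67) = 268)
(-1498 + q(24, -64))/(-2333 + l(x(-7))) = (-1498 + 268)/(-2333 - 48) = -1230/(-2381) = -1230*(-1/2381) = 1230/2381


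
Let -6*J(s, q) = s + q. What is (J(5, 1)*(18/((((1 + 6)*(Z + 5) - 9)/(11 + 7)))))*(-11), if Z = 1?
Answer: 108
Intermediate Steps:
J(s, q) = -q/6 - s/6 (J(s, q) = -(s + q)/6 = -(q + s)/6 = -q/6 - s/6)
(J(5, 1)*(18/((((1 + 6)*(Z + 5) - 9)/(11 + 7)))))*(-11) = ((-⅙*1 - ⅙*5)*(18/((((1 + 6)*(1 + 5) - 9)/(11 + 7)))))*(-11) = ((-⅙ - ⅚)*(18/(((7*6 - 9)/18))))*(-11) = -18/((42 - 9)*(1/18))*(-11) = -18/(33*(1/18))*(-11) = -18/11/6*(-11) = -18*6/11*(-11) = -1*108/11*(-11) = -108/11*(-11) = 108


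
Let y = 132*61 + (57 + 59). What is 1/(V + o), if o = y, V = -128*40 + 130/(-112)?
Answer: 56/170623 ≈ 0.00032821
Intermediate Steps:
V = -286785/56 (V = -5120 + 130*(-1/112) = -5120 - 65/56 = -286785/56 ≈ -5121.2)
y = 8168 (y = 8052 + 116 = 8168)
o = 8168
1/(V + o) = 1/(-286785/56 + 8168) = 1/(170623/56) = 56/170623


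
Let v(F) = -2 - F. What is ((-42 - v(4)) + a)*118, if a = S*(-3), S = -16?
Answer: 1416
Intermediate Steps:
a = 48 (a = -16*(-3) = 48)
((-42 - v(4)) + a)*118 = ((-42 - (-2 - 1*4)) + 48)*118 = ((-42 - (-2 - 4)) + 48)*118 = ((-42 - 1*(-6)) + 48)*118 = ((-42 + 6) + 48)*118 = (-36 + 48)*118 = 12*118 = 1416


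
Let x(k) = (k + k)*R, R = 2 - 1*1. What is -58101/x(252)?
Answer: -19367/168 ≈ -115.28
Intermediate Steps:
R = 1 (R = 2 - 1 = 1)
x(k) = 2*k (x(k) = (k + k)*1 = (2*k)*1 = 2*k)
-58101/x(252) = -58101/(2*252) = -58101/504 = -58101*1/504 = -19367/168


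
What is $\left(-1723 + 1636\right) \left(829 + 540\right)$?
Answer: $-119103$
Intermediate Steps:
$\left(-1723 + 1636\right) \left(829 + 540\right) = \left(-87\right) 1369 = -119103$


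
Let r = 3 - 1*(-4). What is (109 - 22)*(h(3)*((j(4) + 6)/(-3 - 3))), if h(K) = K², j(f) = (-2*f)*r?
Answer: 6525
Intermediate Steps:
r = 7 (r = 3 + 4 = 7)
j(f) = -14*f (j(f) = -2*f*7 = -14*f)
(109 - 22)*(h(3)*((j(4) + 6)/(-3 - 3))) = (109 - 22)*(3²*((-14*4 + 6)/(-3 - 3))) = 87*(9*((-56 + 6)/(-6))) = 87*(9*(-50*(-⅙))) = 87*(9*(25/3)) = 87*75 = 6525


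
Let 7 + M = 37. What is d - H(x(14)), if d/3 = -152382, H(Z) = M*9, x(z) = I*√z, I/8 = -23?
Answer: -457416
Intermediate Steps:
M = 30 (M = -7 + 37 = 30)
I = -184 (I = 8*(-23) = -184)
x(z) = -184*√z
H(Z) = 270 (H(Z) = 30*9 = 270)
d = -457146 (d = 3*(-152382) = -457146)
d - H(x(14)) = -457146 - 1*270 = -457146 - 270 = -457416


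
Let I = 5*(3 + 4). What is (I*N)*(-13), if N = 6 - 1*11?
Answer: 2275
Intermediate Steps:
N = -5 (N = 6 - 11 = -5)
I = 35 (I = 5*7 = 35)
(I*N)*(-13) = (35*(-5))*(-13) = -175*(-13) = 2275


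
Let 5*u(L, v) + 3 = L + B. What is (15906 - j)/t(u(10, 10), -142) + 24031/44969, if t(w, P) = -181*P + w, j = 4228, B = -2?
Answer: 1142816775/1155838207 ≈ 0.98873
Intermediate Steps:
u(L, v) = -1 + L/5 (u(L, v) = -⅗ + (L - 2)/5 = -⅗ + (-2 + L)/5 = -⅗ + (-⅖ + L/5) = -1 + L/5)
t(w, P) = w - 181*P
(15906 - j)/t(u(10, 10), -142) + 24031/44969 = (15906 - 1*4228)/((-1 + (⅕)*10) - 181*(-142)) + 24031/44969 = (15906 - 4228)/((-1 + 2) + 25702) + 24031*(1/44969) = 11678/(1 + 25702) + 24031/44969 = 11678/25703 + 24031/44969 = 1142816775/1155838207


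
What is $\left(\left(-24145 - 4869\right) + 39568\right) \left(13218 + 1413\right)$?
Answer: $154415574$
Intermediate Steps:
$\left(\left(-24145 - 4869\right) + 39568\right) \left(13218 + 1413\right) = \left(-29014 + 39568\right) 14631 = 10554 \cdot 14631 = 154415574$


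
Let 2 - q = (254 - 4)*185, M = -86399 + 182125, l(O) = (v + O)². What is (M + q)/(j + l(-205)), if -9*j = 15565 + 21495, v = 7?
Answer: 222651/157888 ≈ 1.4102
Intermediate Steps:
l(O) = (7 + O)²
M = 95726
j = -37060/9 (j = -(15565 + 21495)/9 = -⅑*37060 = -37060/9 ≈ -4117.8)
q = -46248 (q = 2 - (254 - 4)*185 = 2 - 250*185 = 2 - 1*46250 = 2 - 46250 = -46248)
(M + q)/(j + l(-205)) = (95726 - 46248)/(-37060/9 + (7 - 205)²) = 49478/(-37060/9 + (-198)²) = 49478/(-37060/9 + 39204) = 49478/(315776/9) = 49478*(9/315776) = 222651/157888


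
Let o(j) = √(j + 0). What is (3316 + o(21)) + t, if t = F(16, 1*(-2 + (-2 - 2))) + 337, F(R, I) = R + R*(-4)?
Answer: 3605 + √21 ≈ 3609.6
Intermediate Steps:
F(R, I) = -3*R (F(R, I) = R - 4*R = -3*R)
o(j) = √j
t = 289 (t = -3*16 + 337 = -48 + 337 = 289)
(3316 + o(21)) + t = (3316 + √21) + 289 = 3605 + √21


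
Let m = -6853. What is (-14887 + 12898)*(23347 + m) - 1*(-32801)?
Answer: -32773765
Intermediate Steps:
(-14887 + 12898)*(23347 + m) - 1*(-32801) = (-14887 + 12898)*(23347 - 6853) - 1*(-32801) = -1989*16494 + 32801 = -32806566 + 32801 = -32773765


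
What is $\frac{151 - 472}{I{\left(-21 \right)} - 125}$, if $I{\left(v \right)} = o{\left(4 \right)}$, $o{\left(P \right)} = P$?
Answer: $\frac{321}{121} \approx 2.6529$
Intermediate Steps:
$I{\left(v \right)} = 4$
$\frac{151 - 472}{I{\left(-21 \right)} - 125} = \frac{151 - 472}{4 - 125} = - \frac{321}{-121} = \left(-321\right) \left(- \frac{1}{121}\right) = \frac{321}{121}$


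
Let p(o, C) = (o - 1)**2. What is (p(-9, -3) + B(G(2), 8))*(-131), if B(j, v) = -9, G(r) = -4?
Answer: -11921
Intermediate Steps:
p(o, C) = (-1 + o)**2
(p(-9, -3) + B(G(2), 8))*(-131) = ((-1 - 9)**2 - 9)*(-131) = ((-10)**2 - 9)*(-131) = (100 - 9)*(-131) = 91*(-131) = -11921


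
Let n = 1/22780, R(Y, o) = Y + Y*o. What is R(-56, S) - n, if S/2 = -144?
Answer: 366120159/22780 ≈ 16072.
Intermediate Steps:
S = -288 (S = 2*(-144) = -288)
n = 1/22780 ≈ 4.3898e-5
R(-56, S) - n = -56*(1 - 288) - 1*1/22780 = -56*(-287) - 1/22780 = 16072 - 1/22780 = 366120159/22780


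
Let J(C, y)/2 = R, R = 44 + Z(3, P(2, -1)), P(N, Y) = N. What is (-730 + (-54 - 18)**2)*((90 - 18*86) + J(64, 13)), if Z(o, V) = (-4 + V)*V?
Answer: -6137612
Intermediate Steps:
Z(o, V) = V*(-4 + V)
R = 40 (R = 44 + 2*(-4 + 2) = 44 + 2*(-2) = 44 - 4 = 40)
J(C, y) = 80 (J(C, y) = 2*40 = 80)
(-730 + (-54 - 18)**2)*((90 - 18*86) + J(64, 13)) = (-730 + (-54 - 18)**2)*((90 - 18*86) + 80) = (-730 + (-72)**2)*((90 - 1548) + 80) = (-730 + 5184)*(-1458 + 80) = 4454*(-1378) = -6137612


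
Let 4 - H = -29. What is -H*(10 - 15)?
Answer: 165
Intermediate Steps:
H = 33 (H = 4 - 1*(-29) = 4 + 29 = 33)
-H*(10 - 15) = -33*(10 - 15) = -33*(-5) = -1*(-165) = 165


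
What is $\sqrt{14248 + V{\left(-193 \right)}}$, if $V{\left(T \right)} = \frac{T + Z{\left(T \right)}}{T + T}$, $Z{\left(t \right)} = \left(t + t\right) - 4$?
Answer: $\frac{\sqrt{2123120046}}{386} \approx 119.37$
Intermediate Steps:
$Z{\left(t \right)} = -4 + 2 t$ ($Z{\left(t \right)} = 2 t - 4 = -4 + 2 t$)
$V{\left(T \right)} = \frac{-4 + 3 T}{2 T}$ ($V{\left(T \right)} = \frac{T + \left(-4 + 2 T\right)}{T + T} = \frac{-4 + 3 T}{2 T}$)
$\sqrt{14248 + V{\left(-193 \right)}} = \sqrt{14248 + \left(\frac{3}{2} - \frac{2}{-193}\right)} = \sqrt{14248 + \left(\frac{3}{2} - - \frac{2}{193}\right)} = \sqrt{14248 + \left(\frac{3}{2} + \frac{2}{193}\right)} = \sqrt{14248 + \frac{583}{386}} = \sqrt{\frac{5500311}{386}} = \frac{\sqrt{2123120046}}{386}$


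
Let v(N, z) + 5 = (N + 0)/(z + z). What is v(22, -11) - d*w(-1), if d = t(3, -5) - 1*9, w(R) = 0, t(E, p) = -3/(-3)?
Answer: -6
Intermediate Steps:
v(N, z) = -5 + N/(2*z) (v(N, z) = -5 + (N + 0)/(z + z) = -5 + N/((2*z)) = -5 + N*(1/(2*z)) = -5 + N/(2*z))
t(E, p) = 1 (t(E, p) = -3*(-⅓) = 1)
d = -8 (d = 1 - 1*9 = 1 - 9 = -8)
v(22, -11) - d*w(-1) = (-5 + (½)*22/(-11)) - (-8)*0 = (-5 + (½)*22*(-1/11)) - 1*0 = (-5 - 1) + 0 = -6 + 0 = -6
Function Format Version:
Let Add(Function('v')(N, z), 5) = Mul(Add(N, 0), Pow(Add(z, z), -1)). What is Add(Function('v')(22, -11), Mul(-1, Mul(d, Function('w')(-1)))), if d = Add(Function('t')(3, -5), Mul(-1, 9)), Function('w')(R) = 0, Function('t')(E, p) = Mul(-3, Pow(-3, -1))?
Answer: -6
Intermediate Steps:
Function('v')(N, z) = Add(-5, Mul(Rational(1, 2), N, Pow(z, -1))) (Function('v')(N, z) = Add(-5, Mul(Add(N, 0), Pow(Add(z, z), -1))) = Add(-5, Mul(N, Pow(Mul(2, z), -1))) = Add(-5, Mul(N, Mul(Rational(1, 2), Pow(z, -1)))) = Add(-5, Mul(Rational(1, 2), N, Pow(z, -1))))
Function('t')(E, p) = 1 (Function('t')(E, p) = Mul(-3, Rational(-1, 3)) = 1)
d = -8 (d = Add(1, Mul(-1, 9)) = Add(1, -9) = -8)
Add(Function('v')(22, -11), Mul(-1, Mul(d, Function('w')(-1)))) = Add(Add(-5, Mul(Rational(1, 2), 22, Pow(-11, -1))), Mul(-1, Mul(-8, 0))) = Add(Add(-5, Mul(Rational(1, 2), 22, Rational(-1, 11))), Mul(-1, 0)) = Add(Add(-5, -1), 0) = Add(-6, 0) = -6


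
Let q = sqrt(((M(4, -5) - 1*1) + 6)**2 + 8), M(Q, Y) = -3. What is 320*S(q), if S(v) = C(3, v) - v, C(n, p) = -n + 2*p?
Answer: -960 + 640*sqrt(3) ≈ 148.51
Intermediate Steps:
q = 2*sqrt(3) (q = sqrt(((-3 - 1*1) + 6)**2 + 8) = sqrt(((-3 - 1) + 6)**2 + 8) = sqrt((-4 + 6)**2 + 8) = sqrt(2**2 + 8) = sqrt(4 + 8) = sqrt(12) = 2*sqrt(3) ≈ 3.4641)
S(v) = -3 + v (S(v) = (-1*3 + 2*v) - v = (-3 + 2*v) - v = -3 + v)
320*S(q) = 320*(-3 + 2*sqrt(3)) = -960 + 640*sqrt(3)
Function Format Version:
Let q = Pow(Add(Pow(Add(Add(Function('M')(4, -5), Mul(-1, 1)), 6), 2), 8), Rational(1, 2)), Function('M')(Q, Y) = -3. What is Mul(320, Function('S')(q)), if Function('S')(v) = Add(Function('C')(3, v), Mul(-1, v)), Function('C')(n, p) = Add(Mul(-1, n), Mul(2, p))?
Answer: Add(-960, Mul(640, Pow(3, Rational(1, 2)))) ≈ 148.51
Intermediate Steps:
q = Mul(2, Pow(3, Rational(1, 2))) (q = Pow(Add(Pow(Add(Add(-3, Mul(-1, 1)), 6), 2), 8), Rational(1, 2)) = Pow(Add(Pow(Add(Add(-3, -1), 6), 2), 8), Rational(1, 2)) = Pow(Add(Pow(Add(-4, 6), 2), 8), Rational(1, 2)) = Pow(Add(Pow(2, 2), 8), Rational(1, 2)) = Pow(Add(4, 8), Rational(1, 2)) = Pow(12, Rational(1, 2)) = Mul(2, Pow(3, Rational(1, 2))) ≈ 3.4641)
Function('S')(v) = Add(-3, v) (Function('S')(v) = Add(Add(Mul(-1, 3), Mul(2, v)), Mul(-1, v)) = Add(Add(-3, Mul(2, v)), Mul(-1, v)) = Add(-3, v))
Mul(320, Function('S')(q)) = Mul(320, Add(-3, Mul(2, Pow(3, Rational(1, 2))))) = Add(-960, Mul(640, Pow(3, Rational(1, 2))))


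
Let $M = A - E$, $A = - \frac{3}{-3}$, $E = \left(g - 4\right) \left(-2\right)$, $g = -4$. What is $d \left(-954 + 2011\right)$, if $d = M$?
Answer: $-15855$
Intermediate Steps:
$E = 16$ ($E = \left(-4 - 4\right) \left(-2\right) = \left(-8\right) \left(-2\right) = 16$)
$A = 1$ ($A = \left(-3\right) \left(- \frac{1}{3}\right) = 1$)
$M = -15$ ($M = 1 - 16 = -15$)
$d = -15$
$d \left(-954 + 2011\right) = - 15 \left(-954 + 2011\right) = \left(-15\right) 1057 = -15855$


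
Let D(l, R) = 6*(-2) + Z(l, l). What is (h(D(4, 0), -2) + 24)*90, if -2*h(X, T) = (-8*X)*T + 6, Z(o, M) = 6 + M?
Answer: 3330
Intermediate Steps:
D(l, R) = -6 + l (D(l, R) = 6*(-2) + (6 + l) = -12 + (6 + l) = -6 + l)
h(X, T) = -3 + 4*T*X (h(X, T) = -((-8*X)*T + 6)/2 = -(-8*T*X + 6)/2 = -(6 - 8*T*X)/2 = -3 + 4*T*X)
(h(D(4, 0), -2) + 24)*90 = ((-3 + 4*(-2)*(-6 + 4)) + 24)*90 = ((-3 + 4*(-2)*(-2)) + 24)*90 = ((-3 + 16) + 24)*90 = (13 + 24)*90 = 37*90 = 3330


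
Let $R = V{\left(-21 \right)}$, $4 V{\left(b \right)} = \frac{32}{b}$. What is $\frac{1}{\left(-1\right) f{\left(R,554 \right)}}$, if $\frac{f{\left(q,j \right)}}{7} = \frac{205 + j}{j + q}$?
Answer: $- \frac{11626}{111573} \approx -0.1042$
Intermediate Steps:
$V{\left(b \right)} = \frac{8}{b}$ ($V{\left(b \right)} = \frac{32 \frac{1}{b}}{4} = \frac{8}{b}$)
$R = - \frac{8}{21}$ ($R = \frac{8}{-21} = 8 \left(- \frac{1}{21}\right) = - \frac{8}{21} \approx -0.38095$)
$f{\left(q,j \right)} = \frac{7 \left(205 + j\right)}{j + q}$ ($f{\left(q,j \right)} = 7 \frac{205 + j}{j + q} = \frac{7 \left(205 + j\right)}{j + q}$)
$\frac{1}{\left(-1\right) f{\left(R,554 \right)}} = \frac{1}{\left(-1\right) \frac{7 \left(205 + 554\right)}{554 - \frac{8}{21}}} = \frac{1}{\left(-1\right) 7 \frac{1}{\frac{11626}{21}} \cdot 759} = \frac{1}{\left(-1\right) 7 \cdot \frac{21}{11626} \cdot 759} = \frac{1}{\left(-1\right) \frac{111573}{11626}} = \frac{1}{- \frac{111573}{11626}} = - \frac{11626}{111573}$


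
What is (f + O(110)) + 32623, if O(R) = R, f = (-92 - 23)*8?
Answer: 31813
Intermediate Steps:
f = -920 (f = -115*8 = -920)
(f + O(110)) + 32623 = (-920 + 110) + 32623 = -810 + 32623 = 31813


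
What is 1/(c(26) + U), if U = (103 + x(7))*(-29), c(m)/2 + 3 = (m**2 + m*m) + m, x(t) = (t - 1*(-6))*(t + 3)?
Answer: -1/4007 ≈ -0.00024956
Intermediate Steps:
x(t) = (3 + t)*(6 + t) (x(t) = (t + 6)*(3 + t) = (6 + t)*(3 + t) = (3 + t)*(6 + t))
c(m) = -6 + 2*m + 4*m**2 (c(m) = -6 + 2*((m**2 + m*m) + m) = -6 + 2*((m**2 + m**2) + m) = -6 + 2*(2*m**2 + m) = -6 + 2*(m + 2*m**2) = -6 + (2*m + 4*m**2) = -6 + 2*m + 4*m**2)
U = -6757 (U = (103 + (18 + 7**2 + 9*7))*(-29) = (103 + (18 + 49 + 63))*(-29) = (103 + 130)*(-29) = 233*(-29) = -6757)
1/(c(26) + U) = 1/((-6 + 2*26 + 4*26**2) - 6757) = 1/((-6 + 52 + 4*676) - 6757) = 1/((-6 + 52 + 2704) - 6757) = 1/(2750 - 6757) = 1/(-4007) = -1/4007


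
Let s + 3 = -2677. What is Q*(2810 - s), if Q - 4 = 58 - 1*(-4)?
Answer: 362340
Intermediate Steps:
s = -2680 (s = -3 - 2677 = -2680)
Q = 66 (Q = 4 + (58 - 1*(-4)) = 4 + (58 + 4) = 4 + 62 = 66)
Q*(2810 - s) = 66*(2810 - 1*(-2680)) = 66*(2810 + 2680) = 66*5490 = 362340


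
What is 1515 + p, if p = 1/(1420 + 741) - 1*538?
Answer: 2111298/2161 ≈ 977.00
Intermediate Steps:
p = -1162617/2161 (p = 1/2161 - 538 = -1162617/2161 ≈ -538.00)
1515 + p = 1515 - 1162617/2161 = 2111298/2161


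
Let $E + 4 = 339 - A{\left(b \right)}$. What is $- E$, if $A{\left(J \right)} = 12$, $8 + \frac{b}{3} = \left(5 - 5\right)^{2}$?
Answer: $-323$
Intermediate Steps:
$b = -24$ ($b = -24 + 3 \left(5 - 5\right)^{2} = -24 + 3 \cdot 0^{2} = -24 + 3 \cdot 0 = -24 + 0 = -24$)
$E = 323$ ($E = -4 + \left(339 - 12\right) = -4 + 327 = 323$)
$- E = \left(-1\right) 323 = -323$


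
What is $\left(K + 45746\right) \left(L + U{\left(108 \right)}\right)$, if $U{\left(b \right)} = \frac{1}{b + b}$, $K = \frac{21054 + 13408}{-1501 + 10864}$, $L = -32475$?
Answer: $- \frac{751183340960435}{505602} \approx -1.4857 \cdot 10^{9}$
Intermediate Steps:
$K = \frac{34462}{9363} \approx 3.6807$
$U{\left(b \right)} = \frac{1}{2 b}$
$\left(K + 45746\right) \left(L + U{\left(108 \right)}\right) = \left(\frac{34462}{9363} + 45746\right) \left(-32475 + \frac{1}{2 \cdot 108}\right) = \frac{428354260 \left(-32475 + \frac{1}{2} \cdot \frac{1}{108}\right)}{9363} = \frac{428354260 \left(-32475 + \frac{1}{216}\right)}{9363} = \frac{428354260}{9363} \left(- \frac{7014599}{216}\right) = - \frac{751183340960435}{505602}$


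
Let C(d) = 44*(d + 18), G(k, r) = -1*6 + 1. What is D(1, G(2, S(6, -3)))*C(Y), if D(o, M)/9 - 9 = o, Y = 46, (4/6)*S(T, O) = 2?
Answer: 253440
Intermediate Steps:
S(T, O) = 3 (S(T, O) = (3/2)*2 = 3)
G(k, r) = -5 (G(k, r) = -6 + 1 = -5)
D(o, M) = 81 + 9*o
C(d) = 792 + 44*d (C(d) = 44*(18 + d) = 792 + 44*d)
D(1, G(2, S(6, -3)))*C(Y) = (81 + 9*1)*(792 + 44*46) = (81 + 9)*(792 + 2024) = 90*2816 = 253440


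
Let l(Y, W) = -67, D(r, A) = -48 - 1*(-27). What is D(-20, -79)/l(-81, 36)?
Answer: 21/67 ≈ 0.31343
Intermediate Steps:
D(r, A) = -21 (D(r, A) = -48 + 27 = -21)
D(-20, -79)/l(-81, 36) = -21/(-67) = -21*(-1/67) = 21/67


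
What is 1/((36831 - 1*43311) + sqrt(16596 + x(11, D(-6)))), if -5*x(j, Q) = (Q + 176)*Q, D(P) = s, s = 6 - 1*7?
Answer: -6480/41973769 - sqrt(16631)/41973769 ≈ -0.00015745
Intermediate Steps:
s = -1 (s = 6 - 7 = -1)
D(P) = -1
x(j, Q) = -Q*(176 + Q)/5 (x(j, Q) = -(Q + 176)*Q/5 = -(176 + Q)*Q/5 = -Q*(176 + Q)/5)
1/((36831 - 1*43311) + sqrt(16596 + x(11, D(-6)))) = 1/((36831 - 1*43311) + sqrt(16596 - 1/5*(-1)*(176 - 1))) = 1/((36831 - 43311) + sqrt(16596 - 1/5*(-1)*175)) = 1/(-6480 + sqrt(16596 + 35)) = 1/(-6480 + sqrt(16631))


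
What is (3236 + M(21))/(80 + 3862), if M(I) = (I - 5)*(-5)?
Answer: 526/657 ≈ 0.80061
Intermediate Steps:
M(I) = 25 - 5*I (M(I) = (-5 + I)*(-5) = 25 - 5*I)
(3236 + M(21))/(80 + 3862) = (3236 + (25 - 5*21))/(80 + 3862) = (3236 + (25 - 105))/3942 = (3236 - 80)*(1/3942) = 3156*(1/3942) = 526/657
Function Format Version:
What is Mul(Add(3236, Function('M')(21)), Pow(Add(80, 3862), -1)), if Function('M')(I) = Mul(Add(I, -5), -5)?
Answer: Rational(526, 657) ≈ 0.80061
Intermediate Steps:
Function('M')(I) = Add(25, Mul(-5, I)) (Function('M')(I) = Mul(Add(-5, I), -5) = Add(25, Mul(-5, I)))
Mul(Add(3236, Function('M')(21)), Pow(Add(80, 3862), -1)) = Mul(Add(3236, Add(25, Mul(-5, 21))), Pow(Add(80, 3862), -1)) = Mul(Add(3236, Add(25, -105)), Pow(3942, -1)) = Mul(Add(3236, -80), Rational(1, 3942)) = Mul(3156, Rational(1, 3942)) = Rational(526, 657)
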